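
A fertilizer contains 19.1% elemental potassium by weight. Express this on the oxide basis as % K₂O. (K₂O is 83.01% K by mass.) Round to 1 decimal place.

%K₂O = 19.1 / 0.8301 = 23.0093%.

23.0% K₂O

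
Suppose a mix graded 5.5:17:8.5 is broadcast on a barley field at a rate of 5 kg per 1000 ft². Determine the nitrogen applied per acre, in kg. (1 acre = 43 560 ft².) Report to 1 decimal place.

12.0 kg N per acre

nitrogen per 1000 ft² = 5 × 5.5% = 0.275 kg.
Convert to per acre: 0.275 × 43.56 = 11.979 kg.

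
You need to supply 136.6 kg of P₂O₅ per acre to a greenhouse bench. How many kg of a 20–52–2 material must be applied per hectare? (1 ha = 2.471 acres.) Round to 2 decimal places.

649.11 kg of product per hectare

Product per acre = 136.6 / 52% = 262.692 kg.
Convert to per hectare: 262.692 × 2.471 = 649.113 kg.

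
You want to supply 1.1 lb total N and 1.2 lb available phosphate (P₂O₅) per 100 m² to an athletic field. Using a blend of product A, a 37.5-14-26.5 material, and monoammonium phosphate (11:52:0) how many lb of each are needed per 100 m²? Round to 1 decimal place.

With a, b = lb per 100 m² of product A and monoammonium phosphate:
N: 0.375·a + 0.11·b = 1.1
P₂O₅: 0.14·a + 0.52·b = 1.2
Eliminate b: (row1) − 0.11/0.52·(row2) → 0.345385·a = 0.846154, so a = 2.44989.
Then b = (1.2 − 0.14·2.44989) / 0.52 = 1.64811.

2.4 lb product A, 1.6 lb monoammonium phosphate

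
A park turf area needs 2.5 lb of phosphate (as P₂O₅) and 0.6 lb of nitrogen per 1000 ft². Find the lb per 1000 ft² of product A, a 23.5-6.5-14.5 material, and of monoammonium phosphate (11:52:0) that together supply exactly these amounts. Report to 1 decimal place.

Per-1000 ft² balance (a = product A, b = monoammonium phosphate):
P₂O₅: 0.065·a + 0.52·b = 2.5
N: 0.235·a + 0.11·b = 0.6
Eliminate a: (row1) − 0.065/0.235·(row2) → 0.489574·b = 2.33404, so b = 4.76749.
Back-substitute: a = (2.5 − 0.52·4.76749) / 0.065 = 0.321599.

0.3 lb product A, 4.8 lb monoammonium phosphate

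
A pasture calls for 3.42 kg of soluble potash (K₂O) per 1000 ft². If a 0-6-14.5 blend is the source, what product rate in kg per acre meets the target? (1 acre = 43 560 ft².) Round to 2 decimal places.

1027.42 kg of product per acre

Product per 1000 ft² = 3.42 / 14.5% = 23.5862 kg.
Convert to per acre: 23.5862 × 43.56 = 1027.415 kg.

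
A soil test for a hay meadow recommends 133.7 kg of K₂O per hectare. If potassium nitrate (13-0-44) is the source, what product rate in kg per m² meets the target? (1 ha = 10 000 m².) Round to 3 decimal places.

Product per hectare = 133.7 / 44% = 303.864 kg.
Convert to per m²: 303.864 × 0.0001 = 0.0303864 kg.

0.030 kg of product per sq m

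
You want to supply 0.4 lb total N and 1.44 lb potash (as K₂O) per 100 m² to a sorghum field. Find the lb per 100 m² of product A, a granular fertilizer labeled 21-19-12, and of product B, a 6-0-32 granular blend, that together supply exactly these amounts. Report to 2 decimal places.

0.69 lb product A, 4.24 lb product B

Let a = lb of product A, b = lb of product B (per 100 m²).
N: 0.21·a + 0.06·b = 0.4
K₂O: 0.12·a + 0.32·b = 1.44
Eliminate b: (row1) − 0.06/0.32·(row2) → 0.1875·a = 0.13, so a = 0.693333.
Then b = (1.44 − 0.12·0.693333) / 0.32 = 4.24.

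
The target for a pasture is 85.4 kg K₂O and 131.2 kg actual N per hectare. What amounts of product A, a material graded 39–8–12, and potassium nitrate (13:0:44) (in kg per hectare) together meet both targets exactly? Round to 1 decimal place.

298.9 kg product A, 112.6 kg potassium nitrate

With a, b = kg per hectare of product A and potassium nitrate:
K₂O: 0.12·a + 0.44·b = 85.4
N: 0.39·a + 0.13·b = 131.2
Eliminate a: (row1) − 0.12/0.39·(row2) → 0.4·b = 45.0308, so b = 112.577.
Back-substitute: a = (85.4 − 0.44·112.577) / 0.12 = 298.885.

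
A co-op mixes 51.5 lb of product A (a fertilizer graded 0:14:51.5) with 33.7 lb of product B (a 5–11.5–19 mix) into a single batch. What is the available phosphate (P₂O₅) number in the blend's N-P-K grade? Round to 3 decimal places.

13.011% P₂O₅

Total mass = 51.5 + 33.7 = 85.2 lb.
P₂O₅ mass = 14%×51.5 + 11.5%×33.7 = 11.0855 lb.
% P₂O₅ = 11.0855 / 85.2 = 13.0112%.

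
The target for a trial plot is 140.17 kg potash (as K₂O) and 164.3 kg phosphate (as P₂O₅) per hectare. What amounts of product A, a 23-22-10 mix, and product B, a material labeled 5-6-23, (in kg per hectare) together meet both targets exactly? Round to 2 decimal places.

Per-hectare balance (a = product A, b = product B):
K₂O: 0.1·a + 0.23·b = 140.17
P₂O₅: 0.22·a + 0.06·b = 164.3
From row1: a = (140.17 − 0.23·b) / 0.1.
Into row2: 0.22·(140.17 − 0.23·b)/0.1 + 0.06·b = 164.3 → b = 323.036, a = 658.717.

658.72 kg product A, 323.04 kg product B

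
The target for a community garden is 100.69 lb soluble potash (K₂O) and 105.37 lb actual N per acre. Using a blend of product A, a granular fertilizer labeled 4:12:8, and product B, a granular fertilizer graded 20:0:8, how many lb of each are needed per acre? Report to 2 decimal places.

914.72 lb product A, 343.91 lb product B

Per-acre balance (a = product A, b = product B):
K₂O: 0.08·a + 0.08·b = 100.69
N: 0.04·a + 0.2·b = 105.37
Eliminate a: (row1) − 0.08/0.04·(row2) → -0.32·b = -110.05, so b = 343.906.
Back-substitute: a = (100.69 − 0.08·343.906) / 0.08 = 914.719.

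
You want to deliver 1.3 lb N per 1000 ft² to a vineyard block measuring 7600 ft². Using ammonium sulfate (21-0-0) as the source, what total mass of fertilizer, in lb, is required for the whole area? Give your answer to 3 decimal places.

47.048 lb

Product per 1000 ft² = 1.3 / 21% = 6.19048 lb.
Total product = 6.19048 × 7600 / 1000 = 47.0476 lb.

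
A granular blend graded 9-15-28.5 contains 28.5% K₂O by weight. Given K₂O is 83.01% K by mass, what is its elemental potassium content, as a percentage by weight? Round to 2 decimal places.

23.66% K

%K = 28.5 × 0.8301 = 23.6578%.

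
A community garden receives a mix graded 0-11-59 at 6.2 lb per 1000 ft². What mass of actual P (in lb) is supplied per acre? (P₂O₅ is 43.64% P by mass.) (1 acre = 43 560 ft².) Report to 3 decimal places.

P₂O₅ per 1000 ft² = 6.2 × 11% = 0.682 lb.
Elemental P = 0.682 × 0.4364 = 0.297625 lb per 1000 ft².
Convert to per acre: 0.297625 × 43.56 = 12.9645 lb.

12.965 lb P per acre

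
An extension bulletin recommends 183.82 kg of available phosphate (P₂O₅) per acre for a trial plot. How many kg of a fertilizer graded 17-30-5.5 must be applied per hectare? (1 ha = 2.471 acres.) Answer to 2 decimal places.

1514.06 kg of product per hectare

Product per acre = 183.82 / 30% = 612.733 kg.
Convert to per hectare: 612.733 × 2.471 = 1514.064 kg.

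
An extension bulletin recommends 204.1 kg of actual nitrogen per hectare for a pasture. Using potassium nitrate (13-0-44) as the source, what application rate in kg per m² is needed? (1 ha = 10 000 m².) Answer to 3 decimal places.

0.157 kg of product per sq m

Product per hectare = 204.1 / 13% = 1570 kg.
Convert to per m²: 1570 × 0.0001 = 0.157 kg.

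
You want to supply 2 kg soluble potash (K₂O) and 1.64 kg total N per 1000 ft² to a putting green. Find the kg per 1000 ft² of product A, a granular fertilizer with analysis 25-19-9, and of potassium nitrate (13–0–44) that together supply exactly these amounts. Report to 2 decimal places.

4.70 kg product A, 3.58 kg potassium nitrate

With a, b = kg per 1000 ft² of product A and potassium nitrate:
K₂O: 0.09·a + 0.44·b = 2
N: 0.25·a + 0.13·b = 1.64
Eliminate a: (row1) − 0.09/0.25·(row2) → 0.3932·b = 1.4096, so b = 3.58494.
Back-substitute: a = (2 − 0.44·3.58494) / 0.09 = 4.69583.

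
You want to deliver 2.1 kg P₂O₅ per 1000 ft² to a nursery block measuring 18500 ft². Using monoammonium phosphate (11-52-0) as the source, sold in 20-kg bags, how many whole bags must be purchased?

4 bags

Product per 1000 ft² = 2.1 / 52% = 4.03846 kg.
Total product = 4.03846 × 18500 / 1000 = 74.7115 kg.
Bags = ⌈74.7115 / 20⌉ = 4.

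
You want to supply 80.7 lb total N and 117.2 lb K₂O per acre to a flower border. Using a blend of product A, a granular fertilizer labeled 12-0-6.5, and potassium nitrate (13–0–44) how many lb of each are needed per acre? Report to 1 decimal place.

Let a = lb of product A, b = lb of potassium nitrate (per acre).
N: 0.12·a + 0.13·b = 80.7
K₂O: 0.065·a + 0.44·b = 117.2
Solving simultaneously: a = 457.091, b = 198.839.

457.1 lb product A, 198.8 lb potassium nitrate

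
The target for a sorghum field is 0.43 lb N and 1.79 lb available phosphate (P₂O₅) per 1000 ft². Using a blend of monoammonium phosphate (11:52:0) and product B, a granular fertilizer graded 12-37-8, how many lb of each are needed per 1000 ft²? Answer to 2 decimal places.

2.57 lb monoammonium phosphate, 1.23 lb product B

Let a = lb of monoammonium phosphate, b = lb of product B (per 1000 ft²).
N: 0.11·a + 0.12·b = 0.43
P₂O₅: 0.52·a + 0.37·b = 1.79
Eliminate a: (row1) − 0.11/0.52·(row2) → 0.0417308·b = 0.0513462, so b = 1.23041.
Back-substitute: a = (0.43 − 0.12·1.23041) / 0.11 = 2.56682.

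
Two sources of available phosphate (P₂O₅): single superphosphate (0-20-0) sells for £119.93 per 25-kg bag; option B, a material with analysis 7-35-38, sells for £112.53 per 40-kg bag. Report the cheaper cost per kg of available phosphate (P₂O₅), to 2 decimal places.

£8.04 per kg P₂O₅ (option B)

single superphosphate: P₂O₅ per bag = 25 × 20% = 5 kg; cost = 119.93 / 5 = £23.9860/kg P₂O₅.
option B: P₂O₅ per bag = 40 × 35% = 14 kg; cost = 112.53 / 14 = £8.0379/kg P₂O₅.
option B is cheaper.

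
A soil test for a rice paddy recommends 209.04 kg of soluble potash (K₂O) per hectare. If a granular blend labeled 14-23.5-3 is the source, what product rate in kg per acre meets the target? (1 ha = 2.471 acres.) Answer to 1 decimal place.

Product per hectare = 209.04 / 3% = 6968 kg.
Convert to per acre: 6968 × 0.404694 = 2819.91 kg.

2819.9 kg of product per acre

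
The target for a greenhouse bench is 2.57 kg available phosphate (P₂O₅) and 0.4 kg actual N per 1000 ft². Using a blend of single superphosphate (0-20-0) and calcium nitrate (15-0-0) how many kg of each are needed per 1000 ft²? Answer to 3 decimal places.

With a, b = kg per 1000 ft² of single superphosphate and calcium nitrate:
P₂O₅: 0.2·a + 0·b = 2.57
N: 0·a + 0.15·b = 0.4
Solving simultaneously: a = 12.85, b = 2.66667.

12.850 kg single superphosphate, 2.667 kg calcium nitrate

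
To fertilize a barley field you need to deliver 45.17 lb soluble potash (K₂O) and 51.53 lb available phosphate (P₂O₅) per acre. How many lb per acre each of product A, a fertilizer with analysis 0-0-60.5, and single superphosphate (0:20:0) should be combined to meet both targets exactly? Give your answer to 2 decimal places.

74.66 lb product A, 257.65 lb single superphosphate

With a, b = lb per acre of product A and single superphosphate:
K₂O: 0.605·a + 0·b = 45.17
P₂O₅: 0·a + 0.2·b = 51.53
Solving simultaneously: a = 74.6612, b = 257.65.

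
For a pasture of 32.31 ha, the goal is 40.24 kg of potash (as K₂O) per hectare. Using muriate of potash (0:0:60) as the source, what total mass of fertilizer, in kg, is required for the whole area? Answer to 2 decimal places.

2166.92 kg

Product per hectare = 40.24 / 60% = 67.0667 kg.
Total product = 67.0667 × 32.31 = 2166.924 kg.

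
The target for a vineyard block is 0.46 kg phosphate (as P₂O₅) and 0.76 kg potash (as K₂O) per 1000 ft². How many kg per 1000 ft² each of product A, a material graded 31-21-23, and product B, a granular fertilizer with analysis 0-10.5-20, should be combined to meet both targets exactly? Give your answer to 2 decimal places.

0.68 kg product A, 3.01 kg product B

Per-1000 ft² balance (a = product A, b = product B):
P₂O₅: 0.21·a + 0.105·b = 0.46
K₂O: 0.23·a + 0.2·b = 0.76
Solving simultaneously: a = 0.683473, b = 3.01401.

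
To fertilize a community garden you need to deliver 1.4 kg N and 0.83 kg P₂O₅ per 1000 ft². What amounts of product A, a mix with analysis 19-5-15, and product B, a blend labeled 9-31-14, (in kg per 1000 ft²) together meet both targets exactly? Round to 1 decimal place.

6.6 kg product A, 1.6 kg product B

Per-1000 ft² balance (a = product A, b = product B):
N: 0.19·a + 0.09·b = 1.4
P₂O₅: 0.05·a + 0.31·b = 0.83
Eliminate a: (row1) − 0.19/0.05·(row2) → -1.088·b = -1.754, so b = 1.61213.
Back-substitute: a = (1.4 − 0.09·1.61213) / 0.19 = 6.60478.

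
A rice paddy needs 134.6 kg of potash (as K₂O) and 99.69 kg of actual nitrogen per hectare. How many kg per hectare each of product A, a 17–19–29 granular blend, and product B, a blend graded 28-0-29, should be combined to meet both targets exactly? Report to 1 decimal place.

With a, b = kg per hectare of product A and product B:
K₂O: 0.29·a + 0.29·b = 134.6
N: 0.17·a + 0.28·b = 99.69
Solving simultaneously: a = 275.169, b = 188.969.

275.2 kg product A, 189.0 kg product B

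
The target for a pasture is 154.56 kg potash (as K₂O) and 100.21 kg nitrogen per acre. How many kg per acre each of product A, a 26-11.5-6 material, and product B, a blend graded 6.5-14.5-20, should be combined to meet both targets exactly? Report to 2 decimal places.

Let a = kg of product A, b = kg of product B (per acre).
K₂O: 0.06·a + 0.2·b = 154.56
N: 0.26·a + 0.065·b = 100.21
Eliminate a: (row1) − 0.06/0.26·(row2) → 0.185·b = 131.435, so b = 710.457.
Back-substitute: a = (154.56 − 0.2·710.457) / 0.06 = 207.809.

207.81 kg product A, 710.46 kg product B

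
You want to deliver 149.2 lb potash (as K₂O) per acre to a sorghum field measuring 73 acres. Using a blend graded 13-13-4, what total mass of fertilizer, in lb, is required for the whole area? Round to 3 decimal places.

272290.000 lb

Product per acre = 149.2 / 4% = 3730 lb.
Total product = 3730 × 73 = 272290 lb.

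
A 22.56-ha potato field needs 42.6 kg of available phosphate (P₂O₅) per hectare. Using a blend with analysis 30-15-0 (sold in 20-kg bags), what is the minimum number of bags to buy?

Product per hectare = 42.6 / 15% = 284 kg.
Total product = 284 × 22.56 = 6407.04 kg.
Bags = ⌈6407.04 / 20⌉ = 321.

321 bags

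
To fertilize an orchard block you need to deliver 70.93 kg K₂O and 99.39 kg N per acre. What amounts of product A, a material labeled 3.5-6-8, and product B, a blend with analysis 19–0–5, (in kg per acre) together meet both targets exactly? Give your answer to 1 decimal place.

632.5 kg product A, 406.6 kg product B

Let a = kg of product A, b = kg of product B (per acre).
K₂O: 0.08·a + 0.05·b = 70.93
N: 0.035·a + 0.19·b = 99.39
Solving simultaneously: a = 632.506, b = 406.591.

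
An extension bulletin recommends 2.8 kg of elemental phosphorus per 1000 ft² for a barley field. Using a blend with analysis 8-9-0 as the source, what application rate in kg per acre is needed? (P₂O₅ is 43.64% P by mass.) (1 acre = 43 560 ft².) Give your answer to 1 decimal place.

As P₂O₅: 2.8 / 0.4364 = 6.41613 kg per 1000 ft².
Product per 1000 ft² = 6.41613 / 9% = 71.2904 kg.
Convert to per acre: 71.2904 × 43.56 = 3105.41 kg.

3105.4 kg of product per acre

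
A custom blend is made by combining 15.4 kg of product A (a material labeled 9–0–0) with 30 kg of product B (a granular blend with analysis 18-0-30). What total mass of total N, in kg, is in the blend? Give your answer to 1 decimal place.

6.8 kg N

N mass = 9%×15.4 + 18%×30 = 6.786 kg.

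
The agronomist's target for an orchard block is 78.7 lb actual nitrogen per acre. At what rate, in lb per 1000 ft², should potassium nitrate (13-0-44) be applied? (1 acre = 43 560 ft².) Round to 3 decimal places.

Product per acre = 78.7 / 13% = 605.385 lb.
Convert to per 1000 ft²: 605.385 × 0.0229568 = 13.8977 lb.

13.898 lb of product per thousand sq ft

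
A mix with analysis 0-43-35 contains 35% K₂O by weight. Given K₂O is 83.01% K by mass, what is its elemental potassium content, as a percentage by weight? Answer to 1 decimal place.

%K = 35 × 0.8301 = 29.0535%.

29.1% K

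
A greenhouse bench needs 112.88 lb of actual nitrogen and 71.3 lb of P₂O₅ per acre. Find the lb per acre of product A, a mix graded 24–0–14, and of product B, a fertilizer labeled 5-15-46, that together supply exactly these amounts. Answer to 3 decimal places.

Let a = lb of product A, b = lb of product B (per acre).
N: 0.24·a + 0.05·b = 112.88
P₂O₅: 0·a + 0.15·b = 71.3
Solving simultaneously: a = 371.3056, b = 475.3333.

371.306 lb product A, 475.333 lb product B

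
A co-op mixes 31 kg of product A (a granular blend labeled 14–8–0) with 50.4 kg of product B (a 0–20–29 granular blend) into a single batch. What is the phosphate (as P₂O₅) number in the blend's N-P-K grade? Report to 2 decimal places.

Total mass = 31 + 50.4 = 81.4 kg.
P₂O₅ mass = 8%×31 + 20%×50.4 = 12.56 kg.
% P₂O₅ = 12.56 / 81.4 = 15.42998%.

15.43% P₂O₅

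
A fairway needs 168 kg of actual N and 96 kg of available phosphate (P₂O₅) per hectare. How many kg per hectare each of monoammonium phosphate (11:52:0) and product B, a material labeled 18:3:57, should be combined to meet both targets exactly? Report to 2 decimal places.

Let a = kg of monoammonium phosphate, b = kg of product B (per hectare).
N: 0.11·a + 0.18·b = 168
P₂O₅: 0.52·a + 0.03·b = 96
From row1: a = (168 − 0.18·b) / 0.11.
Into row2: 0.52·(168 − 0.18·b)/0.11 + 0.03·b = 96 → b = 850.498, a = 135.548.

135.55 kg monoammonium phosphate, 850.50 kg product B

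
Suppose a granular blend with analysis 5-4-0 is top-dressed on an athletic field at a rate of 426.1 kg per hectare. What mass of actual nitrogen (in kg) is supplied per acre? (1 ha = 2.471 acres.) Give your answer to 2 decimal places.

nitrogen per hectare = 426.1 × 5% = 21.305 kg.
Convert to per acre: 21.305 × 0.404694 = 8.62202 kg.

8.62 kg N per acre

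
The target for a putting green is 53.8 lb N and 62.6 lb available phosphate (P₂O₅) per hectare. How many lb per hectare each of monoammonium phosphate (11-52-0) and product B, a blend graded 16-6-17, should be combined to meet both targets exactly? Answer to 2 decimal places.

Per-hectare balance (a = monoammonium phosphate, b = product B):
N: 0.11·a + 0.16·b = 53.8
P₂O₅: 0.52·a + 0.06·b = 62.6
Eliminate a: (row1) − 0.11/0.52·(row2) → 0.147308·b = 40.5577, so b = 275.326.
Back-substitute: a = (53.8 − 0.16·275.326) / 0.11 = 88.6162.

88.62 lb monoammonium phosphate, 275.33 lb product B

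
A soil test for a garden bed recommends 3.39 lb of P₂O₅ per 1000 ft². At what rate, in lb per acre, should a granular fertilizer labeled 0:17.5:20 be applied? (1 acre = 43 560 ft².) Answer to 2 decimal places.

843.82 lb of product per acre

Product per 1000 ft² = 3.39 / 17.5% = 19.3714 lb.
Convert to per acre: 19.3714 × 43.56 = 843.819 lb.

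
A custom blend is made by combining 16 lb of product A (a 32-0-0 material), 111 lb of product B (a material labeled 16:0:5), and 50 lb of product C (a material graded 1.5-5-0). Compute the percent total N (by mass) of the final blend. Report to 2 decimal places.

13.35% N

Total mass = 16 + 111 + 50 = 177 lb.
N mass = 32%×16 + 16%×111 + 1.5%×50 = 23.63 lb.
% N = 23.63 / 177 = 13.3503%.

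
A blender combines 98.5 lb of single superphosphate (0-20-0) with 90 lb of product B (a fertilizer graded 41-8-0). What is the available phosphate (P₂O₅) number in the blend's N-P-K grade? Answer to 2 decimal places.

Total mass = 98.5 + 90 = 188.5 lb.
P₂O₅ mass = 20%×98.5 + 8%×90 = 26.9 lb.
% P₂O₅ = 26.9 / 188.5 = 14.2706%.

14.27% P₂O₅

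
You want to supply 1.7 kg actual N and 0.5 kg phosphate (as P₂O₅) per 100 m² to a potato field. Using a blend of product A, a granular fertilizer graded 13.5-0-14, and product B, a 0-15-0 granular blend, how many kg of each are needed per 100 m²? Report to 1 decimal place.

12.6 kg product A, 3.3 kg product B

Per-100 m² balance (a = product A, b = product B):
N: 0.135·a + 0·b = 1.7
P₂O₅: 0·a + 0.15·b = 0.5
Solving simultaneously: a = 12.5926, b = 3.33333.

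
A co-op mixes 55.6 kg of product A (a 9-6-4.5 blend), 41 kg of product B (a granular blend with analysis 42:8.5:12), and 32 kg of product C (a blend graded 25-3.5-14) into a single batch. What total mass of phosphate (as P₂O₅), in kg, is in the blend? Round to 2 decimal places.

P₂O₅ mass = 6%×55.6 + 8.5%×41 + 3.5%×32 = 7.941 kg.

7.94 kg P₂O₅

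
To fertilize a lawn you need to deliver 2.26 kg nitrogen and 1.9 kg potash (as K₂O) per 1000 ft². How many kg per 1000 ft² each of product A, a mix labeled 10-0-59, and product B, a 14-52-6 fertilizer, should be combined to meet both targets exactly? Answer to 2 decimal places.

Let a = kg of product A, b = kg of product B (per 1000 ft²).
N: 0.1·a + 0.14·b = 2.26
K₂O: 0.59·a + 0.06·b = 1.9
Solving simultaneously: a = 1.70235, b = 14.9269.

1.70 kg product A, 14.93 kg product B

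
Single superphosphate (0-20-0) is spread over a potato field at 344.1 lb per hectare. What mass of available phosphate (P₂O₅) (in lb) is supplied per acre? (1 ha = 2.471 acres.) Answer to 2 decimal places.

27.85 lb P₂O₅ per acre

P₂O₅ per hectare = 344.1 × 20% = 68.82 lb.
Convert to per acre: 68.82 × 0.404694 = 27.8511 lb.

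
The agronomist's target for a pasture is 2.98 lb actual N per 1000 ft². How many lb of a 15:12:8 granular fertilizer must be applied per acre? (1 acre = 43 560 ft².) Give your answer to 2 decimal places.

865.39 lb of product per acre

Product per 1000 ft² = 2.98 / 15% = 19.8667 lb.
Convert to per acre: 19.8667 × 43.56 = 865.392 lb.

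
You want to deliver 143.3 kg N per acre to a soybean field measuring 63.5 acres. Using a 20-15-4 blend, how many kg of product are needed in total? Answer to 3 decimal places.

Product per acre = 143.3 / 20% = 716.5 kg.
Total product = 716.5 × 63.5 = 45497.75 kg.

45497.750 kg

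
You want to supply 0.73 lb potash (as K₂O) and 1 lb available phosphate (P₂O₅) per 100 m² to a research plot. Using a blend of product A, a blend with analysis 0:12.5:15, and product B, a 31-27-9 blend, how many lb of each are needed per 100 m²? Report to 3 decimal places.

Let a = lb of product A, b = lb of product B (per 100 m²).
K₂O: 0.15·a + 0.09·b = 0.73
P₂O₅: 0.125·a + 0.27·b = 1
Solving simultaneously: a = 3.66154, b = 2.00855.

3.662 lb product A, 2.009 lb product B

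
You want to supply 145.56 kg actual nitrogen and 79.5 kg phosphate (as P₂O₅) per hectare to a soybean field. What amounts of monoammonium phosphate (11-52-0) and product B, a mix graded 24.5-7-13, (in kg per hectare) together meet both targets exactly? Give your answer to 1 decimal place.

Let a = kg of monoammonium phosphate, b = kg of product B (per hectare).
N: 0.11·a + 0.245·b = 145.56
P₂O₅: 0.52·a + 0.07·b = 79.5
Solving simultaneously: a = 77.5965, b = 559.283.

77.6 kg monoammonium phosphate, 559.3 kg product B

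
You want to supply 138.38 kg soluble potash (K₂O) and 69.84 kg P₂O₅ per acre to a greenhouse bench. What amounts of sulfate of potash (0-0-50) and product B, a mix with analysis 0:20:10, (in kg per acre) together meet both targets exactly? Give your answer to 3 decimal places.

206.920 kg sulfate of potash, 349.200 kg product B

Per-acre balance (a = sulfate of potash, b = product B):
K₂O: 0.5·a + 0.1·b = 138.38
P₂O₅: 0·a + 0.2·b = 69.84
Solving simultaneously: a = 206.92, b = 349.2.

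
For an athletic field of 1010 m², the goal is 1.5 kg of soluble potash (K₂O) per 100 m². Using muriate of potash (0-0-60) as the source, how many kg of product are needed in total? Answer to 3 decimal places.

Product per 100 m² = 1.5 / 60% = 2.5 kg.
Total product = 2.5 × 1010 / 100 = 25.25 kg.

25.250 kg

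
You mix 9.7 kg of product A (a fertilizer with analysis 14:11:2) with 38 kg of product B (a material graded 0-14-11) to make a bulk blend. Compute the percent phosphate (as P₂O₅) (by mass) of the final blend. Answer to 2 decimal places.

13.39% P₂O₅

Total mass = 9.7 + 38 = 47.7 kg.
P₂O₅ mass = 11%×9.7 + 14%×38 = 6.387 kg.
% P₂O₅ = 6.387 / 47.7 = 13.3899%.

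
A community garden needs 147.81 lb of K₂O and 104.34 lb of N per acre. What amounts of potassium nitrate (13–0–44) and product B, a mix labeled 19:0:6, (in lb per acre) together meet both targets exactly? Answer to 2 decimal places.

Per-acre balance (a = potassium nitrate, b = product B):
K₂O: 0.44·a + 0.06·b = 147.81
N: 0.13·a + 0.19·b = 104.34
Solving simultaneously: a = 287.909, b = 352.168.

287.91 lb potassium nitrate, 352.17 lb product B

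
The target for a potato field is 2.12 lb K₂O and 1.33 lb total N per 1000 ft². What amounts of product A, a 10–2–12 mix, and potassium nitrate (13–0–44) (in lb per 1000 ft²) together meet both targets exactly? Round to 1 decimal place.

Let a = lb of product A, b = lb of potassium nitrate (per 1000 ft²).
K₂O: 0.12·a + 0.44·b = 2.12
N: 0.1·a + 0.13·b = 1.33
Eliminate b: (row1) − 0.44/0.13·(row2) → -0.218462·a = -2.38154, so a = 10.9014.
Then b = (1.33 − 0.1·10.9014) / 0.13 = 1.84507.

10.9 lb product A, 1.8 lb potassium nitrate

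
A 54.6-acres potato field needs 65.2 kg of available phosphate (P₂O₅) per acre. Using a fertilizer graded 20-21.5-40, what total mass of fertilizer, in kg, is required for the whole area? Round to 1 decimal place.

Product per acre = 65.2 / 21.5% = 303.256 kg.
Total product = 303.256 × 54.6 = 16557.77 kg.

16557.8 kg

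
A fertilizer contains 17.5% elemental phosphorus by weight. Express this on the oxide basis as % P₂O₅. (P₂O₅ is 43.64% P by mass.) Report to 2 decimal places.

40.10% P₂O₅

%P₂O₅ = 17.5 / 0.4364 = 40.1008%.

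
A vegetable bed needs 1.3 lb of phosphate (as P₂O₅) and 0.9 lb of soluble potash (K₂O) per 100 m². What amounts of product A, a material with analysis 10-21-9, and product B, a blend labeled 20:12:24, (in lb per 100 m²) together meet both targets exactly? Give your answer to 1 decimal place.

5.2 lb product A, 1.8 lb product B

With a, b = lb per 100 m² of product A and product B:
P₂O₅: 0.21·a + 0.12·b = 1.3
K₂O: 0.09·a + 0.24·b = 0.9
Eliminate b: (row1) − 0.12/0.24·(row2) → 0.165·a = 0.85, so a = 5.15152.
Then b = (0.9 − 0.09·5.15152) / 0.24 = 1.81818.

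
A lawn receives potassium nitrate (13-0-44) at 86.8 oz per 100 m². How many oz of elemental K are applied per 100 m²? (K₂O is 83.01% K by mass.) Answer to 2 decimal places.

K₂O per 100 m² = 86.8 × 44% = 38.192 oz.
Elemental K = 38.192 × 0.8301 = 31.7032 oz per 100 m².

31.70 oz K per hundred sq m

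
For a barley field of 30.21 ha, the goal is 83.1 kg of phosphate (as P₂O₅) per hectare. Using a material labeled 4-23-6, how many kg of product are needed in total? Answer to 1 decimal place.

10915.0 kg

Product per hectare = 83.1 / 23% = 361.304 kg.
Total product = 361.304 × 30.21 = 10915.004 kg.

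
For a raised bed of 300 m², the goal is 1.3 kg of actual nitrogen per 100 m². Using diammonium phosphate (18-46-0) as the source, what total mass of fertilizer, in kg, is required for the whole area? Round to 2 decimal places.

21.67 kg

Product per 100 m² = 1.3 / 18% = 7.22222 kg.
Total product = 7.22222 × 300 / 100 = 21.6667 kg.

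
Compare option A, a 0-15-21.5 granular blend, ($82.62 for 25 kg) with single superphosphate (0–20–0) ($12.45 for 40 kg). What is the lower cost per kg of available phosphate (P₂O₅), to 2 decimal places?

option A: P₂O₅ per bag = 25 × 15% = 3.75 kg; cost = 82.62 / 3.75 = $22.0320/kg P₂O₅.
single superphosphate: P₂O₅ per bag = 40 × 20% = 8 kg; cost = 12.45 / 8 = $1.5562/kg P₂O₅.
single superphosphate is cheaper.

$1.56 per kg P₂O₅ (single superphosphate)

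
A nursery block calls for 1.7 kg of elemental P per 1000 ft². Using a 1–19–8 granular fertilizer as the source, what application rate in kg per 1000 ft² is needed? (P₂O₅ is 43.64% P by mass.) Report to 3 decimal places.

20.503 kg of product per thousand sq ft

As P₂O₅: 1.7 / 0.4364 = 3.89551 kg per 1000 ft².
Product per 1000 ft² = 3.89551 / 19% = 20.5027 kg.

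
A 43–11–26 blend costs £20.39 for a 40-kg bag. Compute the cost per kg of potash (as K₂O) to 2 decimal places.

£1.96 per kg K₂O

K₂O in bag = 40 × 26% = 10.4 kg.
Cost per kg K₂O = £20.39 / 10.4 = £1.9606.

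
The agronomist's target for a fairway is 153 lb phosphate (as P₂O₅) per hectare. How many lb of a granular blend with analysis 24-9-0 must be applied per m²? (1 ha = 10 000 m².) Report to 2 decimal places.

0.17 lb of product per sq m

Product per hectare = 153 / 9% = 1700 lb.
Convert to per m²: 1700 × 0.0001 = 0.17 lb.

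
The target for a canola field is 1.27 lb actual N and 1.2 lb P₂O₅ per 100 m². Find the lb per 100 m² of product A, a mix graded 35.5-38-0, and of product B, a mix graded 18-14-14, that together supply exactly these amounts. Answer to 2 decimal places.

Let a = lb of product A, b = lb of product B (per 100 m²).
N: 0.355·a + 0.18·b = 1.27
P₂O₅: 0.38·a + 0.14·b = 1.2
From row1: a = (1.27 − 0.18·b) / 0.355.
Into row2: 0.38·(1.27 − 0.18·b)/0.355 + 0.14·b = 1.2 → b = 3.02674, a = 2.04278.

2.04 lb product A, 3.03 lb product B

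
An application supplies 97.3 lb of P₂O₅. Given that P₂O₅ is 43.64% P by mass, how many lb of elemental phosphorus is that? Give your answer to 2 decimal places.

P = 97.3 × 0.4364 = 42.4617 lb.

42.46 lb P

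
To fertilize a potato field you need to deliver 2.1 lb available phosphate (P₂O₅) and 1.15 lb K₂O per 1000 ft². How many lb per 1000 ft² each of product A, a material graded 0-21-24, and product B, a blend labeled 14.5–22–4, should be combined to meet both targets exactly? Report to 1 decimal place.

3.8 lb product A, 5.9 lb product B

With a, b = lb per 1000 ft² of product A and product B:
P₂O₅: 0.21·a + 0.22·b = 2.1
K₂O: 0.24·a + 0.04·b = 1.15
Eliminate a: (row1) − 0.21/0.24·(row2) → 0.185·b = 1.09375, so b = 5.91216.
Back-substitute: a = (2.1 − 0.22·5.91216) / 0.21 = 3.80631.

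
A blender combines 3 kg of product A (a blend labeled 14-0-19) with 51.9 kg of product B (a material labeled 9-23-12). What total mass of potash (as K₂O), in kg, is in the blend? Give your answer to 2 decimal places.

K₂O mass = 19%×3 + 12%×51.9 = 6.798 kg.

6.80 kg K₂O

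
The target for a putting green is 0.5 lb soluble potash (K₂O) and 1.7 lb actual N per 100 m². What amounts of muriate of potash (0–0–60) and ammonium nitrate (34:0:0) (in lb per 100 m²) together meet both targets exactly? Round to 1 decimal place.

0.8 lb muriate of potash, 5.0 lb ammonium nitrate

Let a = lb of muriate of potash, b = lb of ammonium nitrate (per 100 m²).
K₂O: 0.6·a + 0·b = 0.5
N: 0·a + 0.34·b = 1.7
Solving simultaneously: a = 0.833333, b = 5.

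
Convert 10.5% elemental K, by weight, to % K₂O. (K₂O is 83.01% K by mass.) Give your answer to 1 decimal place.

%K₂O = 10.5 / 0.8301 = 12.6491%.

12.6% K₂O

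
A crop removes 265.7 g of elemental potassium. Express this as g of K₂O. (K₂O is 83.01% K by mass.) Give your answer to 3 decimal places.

320.082 g K₂O

K₂O = 265.7 / 0.8301 = 320.0819 g.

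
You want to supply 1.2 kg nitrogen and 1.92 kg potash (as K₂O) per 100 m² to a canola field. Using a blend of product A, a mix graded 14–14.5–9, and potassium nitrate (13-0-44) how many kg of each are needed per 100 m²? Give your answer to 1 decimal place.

5.6 kg product A, 3.2 kg potassium nitrate

Let a = kg of product A, b = kg of potassium nitrate (per 100 m²).
N: 0.14·a + 0.13·b = 1.2
K₂O: 0.09·a + 0.44·b = 1.92
Solving simultaneously: a = 5.57916, b = 3.22244.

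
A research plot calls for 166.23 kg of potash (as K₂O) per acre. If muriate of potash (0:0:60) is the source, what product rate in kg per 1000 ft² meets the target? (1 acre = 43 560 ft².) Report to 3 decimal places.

Product per acre = 166.23 / 60% = 277.05 kg.
Convert to per 1000 ft²: 277.05 × 0.0229568 = 6.36019 kg.

6.360 kg of product per thousand sq ft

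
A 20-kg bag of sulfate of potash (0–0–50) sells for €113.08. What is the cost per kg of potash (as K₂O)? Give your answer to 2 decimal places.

€11.31 per kg K₂O

K₂O in bag = 20 × 50% = 10 kg.
Cost per kg K₂O = €113.08 / 10 = €11.3080.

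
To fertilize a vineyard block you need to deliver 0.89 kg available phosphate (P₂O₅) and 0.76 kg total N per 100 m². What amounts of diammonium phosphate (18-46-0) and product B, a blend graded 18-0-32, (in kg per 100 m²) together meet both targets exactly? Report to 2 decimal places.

1.93 kg diammonium phosphate, 2.29 kg product B

Per-100 m² balance (a = diammonium phosphate, b = product B):
P₂O₅: 0.46·a + 0·b = 0.89
N: 0.18·a + 0.18·b = 0.76
Solving simultaneously: a = 1.93478, b = 2.28744.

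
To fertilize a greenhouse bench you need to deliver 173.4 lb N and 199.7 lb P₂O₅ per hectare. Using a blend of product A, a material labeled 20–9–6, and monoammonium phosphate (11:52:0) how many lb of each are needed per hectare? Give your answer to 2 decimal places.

724.77 lb product A, 258.60 lb monoammonium phosphate

Per-hectare balance (a = product A, b = monoammonium phosphate):
N: 0.2·a + 0.11·b = 173.4
P₂O₅: 0.09·a + 0.52·b = 199.7
Eliminate b: (row1) − 0.11/0.52·(row2) → 0.180962·a = 131.156, so a = 724.772.
Then b = (199.7 − 0.09·724.772) / 0.52 = 258.597.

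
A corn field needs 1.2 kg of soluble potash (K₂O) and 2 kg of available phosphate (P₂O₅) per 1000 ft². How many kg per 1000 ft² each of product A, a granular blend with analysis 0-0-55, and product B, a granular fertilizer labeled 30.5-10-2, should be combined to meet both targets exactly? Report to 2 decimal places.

1.45 kg product A, 20.00 kg product B

Per-1000 ft² balance (a = product A, b = product B):
K₂O: 0.55·a + 0.02·b = 1.2
P₂O₅: 0·a + 0.1·b = 2
Solving simultaneously: a = 1.45455, b = 20.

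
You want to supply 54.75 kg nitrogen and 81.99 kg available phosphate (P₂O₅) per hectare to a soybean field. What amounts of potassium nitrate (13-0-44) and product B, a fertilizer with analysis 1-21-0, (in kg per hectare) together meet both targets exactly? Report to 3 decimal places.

Let a = kg of potassium nitrate, b = kg of product B (per hectare).
N: 0.13·a + 0.01·b = 54.75
P₂O₅: 0·a + 0.21·b = 81.99
Solving simultaneously: a = 391.1209, b = 390.4286.

391.121 kg potassium nitrate, 390.429 kg product B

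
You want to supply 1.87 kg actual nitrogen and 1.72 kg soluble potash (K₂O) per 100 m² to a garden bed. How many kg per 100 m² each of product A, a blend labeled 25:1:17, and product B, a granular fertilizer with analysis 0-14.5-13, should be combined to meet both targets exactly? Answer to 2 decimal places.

7.48 kg product A, 3.45 kg product B

Per-100 m² balance (a = product A, b = product B):
N: 0.25·a + 0·b = 1.87
K₂O: 0.17·a + 0.13·b = 1.72
Solving simultaneously: a = 7.48, b = 3.44923.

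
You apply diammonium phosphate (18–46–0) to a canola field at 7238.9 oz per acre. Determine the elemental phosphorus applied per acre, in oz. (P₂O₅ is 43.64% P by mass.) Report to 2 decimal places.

P₂O₅ per acre = 7238.9 × 46% = 3329.89 oz.
Elemental P = 3329.89 × 0.4364 = 1453.166 oz per acre.

1453.17 oz P per acre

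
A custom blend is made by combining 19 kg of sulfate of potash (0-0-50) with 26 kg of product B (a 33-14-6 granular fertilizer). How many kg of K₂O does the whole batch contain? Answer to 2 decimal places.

K₂O mass = 50%×19 + 6%×26 = 11.06 kg.

11.06 kg K₂O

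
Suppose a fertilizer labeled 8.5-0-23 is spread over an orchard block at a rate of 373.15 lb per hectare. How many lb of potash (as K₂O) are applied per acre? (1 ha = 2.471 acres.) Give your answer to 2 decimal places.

K₂O per hectare = 373.15 × 23% = 85.8245 lb.
Convert to per acre: 85.8245 × 0.404694 = 34.7327 lb.

34.73 lb K₂O per acre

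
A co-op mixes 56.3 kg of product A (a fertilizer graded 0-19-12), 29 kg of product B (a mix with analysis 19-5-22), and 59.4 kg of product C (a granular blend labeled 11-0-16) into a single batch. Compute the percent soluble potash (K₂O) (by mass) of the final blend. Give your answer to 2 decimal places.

Total mass = 56.3 + 29 + 59.4 = 144.7 kg.
K₂O mass = 12%×56.3 + 22%×29 + 16%×59.4 = 22.64 kg.
% K₂O = 22.64 / 144.7 = 15.6462%.

15.65% K₂O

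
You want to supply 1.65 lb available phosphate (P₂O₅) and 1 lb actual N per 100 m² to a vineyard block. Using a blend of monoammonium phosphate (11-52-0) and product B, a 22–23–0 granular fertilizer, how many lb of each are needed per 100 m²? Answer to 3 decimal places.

With a, b = lb per 100 m² of monoammonium phosphate and product B:
P₂O₅: 0.52·a + 0.23·b = 1.65
N: 0.11·a + 0.22·b = 1
Eliminate a: (row1) − 0.52/0.11·(row2) → -0.81·b = -3.07727, so b = 3.7991.
Back-substitute: a = (1.65 − 0.23·3.7991) / 0.52 = 1.4927.

1.493 lb monoammonium phosphate, 3.799 lb product B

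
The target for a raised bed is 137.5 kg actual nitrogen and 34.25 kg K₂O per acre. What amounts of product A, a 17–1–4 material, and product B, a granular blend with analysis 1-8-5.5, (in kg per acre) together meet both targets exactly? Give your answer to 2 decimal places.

806.70 kg product A, 36.03 kg product B

Per-acre balance (a = product A, b = product B):
N: 0.17·a + 0.01·b = 137.5
K₂O: 0.04·a + 0.055·b = 34.25
From row1: a = (137.5 − 0.01·b) / 0.17.
Into row2: 0.04·(137.5 − 0.01·b)/0.17 + 0.055·b = 34.25 → b = 36.0335, a = 806.704.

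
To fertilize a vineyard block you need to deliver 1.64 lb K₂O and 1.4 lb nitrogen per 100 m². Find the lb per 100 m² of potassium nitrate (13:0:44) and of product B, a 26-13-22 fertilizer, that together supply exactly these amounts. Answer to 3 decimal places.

Let a = lb of potassium nitrate, b = lb of product B (per 100 m²).
K₂O: 0.44·a + 0.22·b = 1.64
N: 0.13·a + 0.26·b = 1.4
From row1: a = (1.64 − 0.22·b) / 0.44.
Into row2: 0.13·(1.64 − 0.22·b)/0.44 + 0.26·b = 1.4 → b = 4.69464, a = 1.37995.

1.380 lb potassium nitrate, 4.695 lb product B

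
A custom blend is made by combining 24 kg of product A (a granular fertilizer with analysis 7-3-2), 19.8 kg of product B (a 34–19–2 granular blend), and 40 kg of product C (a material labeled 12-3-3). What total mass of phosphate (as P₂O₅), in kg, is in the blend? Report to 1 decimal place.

P₂O₅ mass = 3%×24 + 19%×19.8 + 3%×40 = 5.682 kg.

5.7 kg P₂O₅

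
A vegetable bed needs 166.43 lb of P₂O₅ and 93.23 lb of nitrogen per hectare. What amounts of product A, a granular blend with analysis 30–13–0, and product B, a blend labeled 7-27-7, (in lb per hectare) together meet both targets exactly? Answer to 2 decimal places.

With a, b = lb per hectare of product A and product B:
P₂O₅: 0.13·a + 0.27·b = 166.43
N: 0.3·a + 0.07·b = 93.23
From row1: a = (166.43 − 0.27·b) / 0.13.
Into row2: 0.3·(166.43 − 0.27·b)/0.13 + 0.07·b = 93.23 → b = 525.857, a = 188.067.

188.07 lb product A, 525.86 lb product B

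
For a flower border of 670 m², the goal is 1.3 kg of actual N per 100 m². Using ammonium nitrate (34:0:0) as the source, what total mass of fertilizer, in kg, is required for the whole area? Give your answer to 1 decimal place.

25.6 kg

Product per 100 m² = 1.3 / 34% = 3.82353 kg.
Total product = 3.82353 × 670 / 100 = 25.6176 kg.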